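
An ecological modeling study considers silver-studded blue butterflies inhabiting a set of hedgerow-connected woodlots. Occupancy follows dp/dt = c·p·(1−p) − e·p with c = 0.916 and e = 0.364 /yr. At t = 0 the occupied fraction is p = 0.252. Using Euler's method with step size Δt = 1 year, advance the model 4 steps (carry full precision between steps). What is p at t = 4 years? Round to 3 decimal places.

Update rule: p ← p + [c·p·(1−p) − e·p]·Δt with Δt = 1.
  1  |  dp/dt·Δt = +0.080934  |  p_1 = 0.332934
  2  |  dp/dt·Δt = +0.082245  |  p_2 = 0.415180
  3  |  dp/dt·Δt = +0.071284  |  p_3 = 0.486464
  4  |  dp/dt·Δt = +0.051759  |  p_4 = 0.538223

0.538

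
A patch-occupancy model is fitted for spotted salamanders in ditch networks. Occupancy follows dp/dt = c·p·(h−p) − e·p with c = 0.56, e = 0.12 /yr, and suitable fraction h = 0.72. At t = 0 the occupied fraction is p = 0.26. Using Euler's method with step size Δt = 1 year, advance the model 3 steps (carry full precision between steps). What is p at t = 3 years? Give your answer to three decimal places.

0.363

Update rule: p ← p + [c·p·(h−p) − e·p]·Δt with Δt = 1.
p: 0.26000 → 0.29578  (Δp = +0.03578)
p: 0.29578 → 0.33055  (Δp = +0.03477)
p: 0.33055 → 0.36297  (Δp = +0.03242)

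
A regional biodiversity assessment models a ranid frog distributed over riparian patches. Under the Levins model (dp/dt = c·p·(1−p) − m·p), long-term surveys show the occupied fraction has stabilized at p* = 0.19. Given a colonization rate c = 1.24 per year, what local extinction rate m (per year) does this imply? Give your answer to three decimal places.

At equilibrium c(1−p*) = m.
m = 1.24 × (1 − 0.19) = 1.24 × 0.8100 = 1.0044.

1.004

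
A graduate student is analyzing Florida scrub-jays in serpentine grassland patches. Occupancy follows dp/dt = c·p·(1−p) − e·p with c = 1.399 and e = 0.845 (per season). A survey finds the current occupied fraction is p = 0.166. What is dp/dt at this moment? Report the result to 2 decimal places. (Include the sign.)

0.05

Colonization term: c·p·(1−p) = 1.399×0.166×0.8340 = 0.19368.
Extinction term: e·p = 0.14027.
dp/dt = 0.19368 − 0.14027 = 0.05341.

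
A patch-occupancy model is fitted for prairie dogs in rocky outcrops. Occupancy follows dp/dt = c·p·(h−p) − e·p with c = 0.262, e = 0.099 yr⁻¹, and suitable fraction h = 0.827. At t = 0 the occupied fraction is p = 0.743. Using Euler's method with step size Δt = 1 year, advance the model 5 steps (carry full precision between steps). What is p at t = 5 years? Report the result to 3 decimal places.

0.564

Update rule: p ← p + [c·p·(h−p) − e·p]·Δt with Δt = 1.
p: 0.74300 → 0.68579  (Δp = -0.05721)
p: 0.68579 → 0.64327  (Δp = -0.04252)
p: 0.64327 → 0.61055  (Δp = -0.03272)
p: 0.61055 → 0.58473  (Δp = -0.02582)
p: 0.58473 → 0.56396  (Δp = -0.02077)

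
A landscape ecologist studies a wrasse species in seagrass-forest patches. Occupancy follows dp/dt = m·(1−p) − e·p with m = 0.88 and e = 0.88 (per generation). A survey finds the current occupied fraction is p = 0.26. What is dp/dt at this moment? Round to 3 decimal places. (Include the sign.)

Colonization term: m·(1−p) = 0.88×0.7400 = 0.65120.
Extinction term: e·p = 0.22880.
dp/dt = 0.65120 − 0.22880 = 0.42240.

0.422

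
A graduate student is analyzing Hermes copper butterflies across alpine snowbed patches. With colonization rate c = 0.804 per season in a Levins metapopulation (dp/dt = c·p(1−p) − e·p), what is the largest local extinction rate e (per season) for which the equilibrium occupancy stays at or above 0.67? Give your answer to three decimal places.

0.265

1 − e/c ≥ 0.67 ⇒ e ≤ c(1 − 0.67) = 0.804 × 0.3300.
e_max = 0.2653.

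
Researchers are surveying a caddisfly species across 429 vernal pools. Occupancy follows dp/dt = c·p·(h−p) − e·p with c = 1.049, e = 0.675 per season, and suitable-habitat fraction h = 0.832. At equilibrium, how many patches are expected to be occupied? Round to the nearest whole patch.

p* = h − e/c = 0.832 − 0.6435 = 0.1885.
Expected occupied patches = N × p* = 429 × 0.1885 = 80.88 ≈ 81.

81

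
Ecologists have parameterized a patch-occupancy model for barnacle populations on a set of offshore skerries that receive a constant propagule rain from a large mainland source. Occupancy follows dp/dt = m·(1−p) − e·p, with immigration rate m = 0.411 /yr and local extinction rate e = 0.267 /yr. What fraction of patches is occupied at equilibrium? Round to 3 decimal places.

0.606

At equilibrium the propagule rain into empty patches balances local extinction: m(1−p*) = e·p*.
p* = m/(m+e) = 0.411/(0.411+0.267) = 0.411/0.6780 = 0.6062.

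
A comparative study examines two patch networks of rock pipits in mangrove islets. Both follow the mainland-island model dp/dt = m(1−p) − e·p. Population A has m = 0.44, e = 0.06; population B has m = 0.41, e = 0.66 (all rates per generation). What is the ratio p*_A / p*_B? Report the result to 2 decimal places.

A: p*_A = m/(m+e) = 0.44/0.5000 = 0.8800.
B: p*_B = 0.41/1.0700 = 0.3832.
p*_A / p*_B = 0.8800/0.3832 = 2.2966.

2.30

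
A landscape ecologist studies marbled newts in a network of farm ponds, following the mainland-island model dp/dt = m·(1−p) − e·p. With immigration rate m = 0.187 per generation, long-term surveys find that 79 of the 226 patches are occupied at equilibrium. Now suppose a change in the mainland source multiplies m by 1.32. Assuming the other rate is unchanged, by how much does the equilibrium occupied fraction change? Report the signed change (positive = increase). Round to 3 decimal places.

Observed p* = 79/226 = 0.34956.
Balance m(1−p*) = e·p* gives e = m(1−p*)/p* = 0.187×0.65044/0.34956 = 0.34796.
New p* = m/(m+e) = 0.24684/(0.24684+0.34796) = 0.41500.
Δp* = 0.41500 − 0.34956 = +0.06544.

0.065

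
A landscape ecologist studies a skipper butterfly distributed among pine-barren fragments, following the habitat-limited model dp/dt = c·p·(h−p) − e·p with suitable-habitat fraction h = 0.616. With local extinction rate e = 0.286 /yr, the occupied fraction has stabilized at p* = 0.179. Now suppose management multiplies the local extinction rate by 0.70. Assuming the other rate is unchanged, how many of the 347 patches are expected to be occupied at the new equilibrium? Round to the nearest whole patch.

Balance c(h−p*) = e gives c = e/(0.616 − 0.17900) = 0.286/0.43700 = 0.65446.
New p* = 0.616 − e/c = 0.616 − 0.20020/0.65446 = 0.31010.
Expected occupied = 347 × 0.31010 = 107.60 ≈ 108.

108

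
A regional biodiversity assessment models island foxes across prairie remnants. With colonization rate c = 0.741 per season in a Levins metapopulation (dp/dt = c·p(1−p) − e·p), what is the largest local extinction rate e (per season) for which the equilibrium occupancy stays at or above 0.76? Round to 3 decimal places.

1 − e/c ≥ 0.76 ⇒ e ≤ c(1 − 0.76) = 0.741 × 0.2400.
e_max = 0.1778.

0.178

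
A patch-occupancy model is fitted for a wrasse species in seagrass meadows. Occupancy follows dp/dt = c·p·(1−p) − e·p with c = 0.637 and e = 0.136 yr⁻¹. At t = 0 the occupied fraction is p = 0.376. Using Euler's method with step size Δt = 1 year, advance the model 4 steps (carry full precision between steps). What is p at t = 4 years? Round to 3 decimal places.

Update rule: p ← p + [c·p·(1−p) − e·p]·Δt with Δt = 1.
p: 0.37600 → 0.47432  (Δp = +0.09832)
p: 0.47432 → 0.56864  (Δp = +0.09432)
p: 0.56864 → 0.64756  (Δp = +0.07891)
p: 0.64756 → 0.70487  (Δp = +0.05731)

0.705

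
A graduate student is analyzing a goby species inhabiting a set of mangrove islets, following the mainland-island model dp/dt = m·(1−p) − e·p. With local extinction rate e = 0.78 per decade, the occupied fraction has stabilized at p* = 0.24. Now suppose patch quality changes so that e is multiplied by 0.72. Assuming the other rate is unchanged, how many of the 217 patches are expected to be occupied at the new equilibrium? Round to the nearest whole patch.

Balance m(1−p*) = e·p* gives m = e·p*/(1−p*) = 0.78×0.24000/0.76000 = 0.24632.
New p* = m/(m+e) = 0.24632/(0.24632+0.56160) = 0.30488.
Expected occupied = 217 × 0.30488 = 66.16 ≈ 66.

66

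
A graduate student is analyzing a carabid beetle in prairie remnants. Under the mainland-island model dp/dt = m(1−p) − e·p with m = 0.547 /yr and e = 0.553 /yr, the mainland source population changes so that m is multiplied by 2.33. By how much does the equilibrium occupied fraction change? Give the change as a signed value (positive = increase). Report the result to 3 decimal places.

0.200

Before: p* = 0.547/(0.547+0.553) = 0.4973.
After: m = 1.27451, e = 0.553; p* = 1.27451/1.8275 = 0.6974.
Δp* = 0.6974 − 0.4973 = +0.2001.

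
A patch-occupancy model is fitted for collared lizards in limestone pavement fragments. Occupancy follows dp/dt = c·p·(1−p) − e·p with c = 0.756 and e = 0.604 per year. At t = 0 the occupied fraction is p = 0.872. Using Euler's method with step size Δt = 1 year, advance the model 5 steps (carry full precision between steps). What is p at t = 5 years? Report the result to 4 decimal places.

0.2685

Update rule: p ← p + [c·p·(1−p) − e·p]·Δt with Δt = 1.
  1  |  dp/dt·Δt = -0.442306  |  p_1 = 0.429694
  2  |  dp/dt·Δt = -0.074272  |  p_2 = 0.355422
  3  |  dp/dt·Δt = -0.041477  |  p_3 = 0.313944
  4  |  dp/dt·Δt = -0.026793  |  p_4 = 0.287152
  5  |  dp/dt·Δt = -0.018690  |  p_5 = 0.268462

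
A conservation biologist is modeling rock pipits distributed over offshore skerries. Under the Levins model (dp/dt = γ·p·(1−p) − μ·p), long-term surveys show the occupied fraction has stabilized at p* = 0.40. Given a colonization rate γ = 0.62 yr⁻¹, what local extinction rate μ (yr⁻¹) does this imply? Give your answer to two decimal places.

0.37

At equilibrium γ(1−p*) = μ.
μ = 0.62 × (1 − 0.40) = 0.62 × 0.6000 = 0.3720.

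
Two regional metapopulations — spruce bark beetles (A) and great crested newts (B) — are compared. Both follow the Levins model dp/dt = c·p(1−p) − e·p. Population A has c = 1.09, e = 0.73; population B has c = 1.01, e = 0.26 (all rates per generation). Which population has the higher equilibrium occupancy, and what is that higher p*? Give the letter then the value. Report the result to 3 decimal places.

A: p*_A = 1 − 0.73/1.09 = 0.3303.
B: p*_B = 1 − 0.26/1.01 = 0.7426.
B is higher at 0.7426.

B, 0.743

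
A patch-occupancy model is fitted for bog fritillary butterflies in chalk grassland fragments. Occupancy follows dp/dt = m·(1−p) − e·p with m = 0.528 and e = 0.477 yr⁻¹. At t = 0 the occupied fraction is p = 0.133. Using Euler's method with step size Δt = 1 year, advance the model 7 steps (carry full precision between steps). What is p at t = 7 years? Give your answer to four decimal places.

Update rule: p ← p + [m·(1−p) − e·p]·Δt with Δt = 1.
p: 0.13300 → 0.52733  (Δp = +0.39433)
p: 0.52733 → 0.52536  (Δp = -0.00197)
p: 0.52536 → 0.52537  (Δp = +0.00001)
p: 0.52537 → 0.52537  (Δp = -0.00000)
p: 0.52537 → 0.52537  (Δp = +0.00000)
p: 0.52537 → 0.52537  (Δp = -0.00000)
p: 0.52537 → 0.52537  (Δp = +0.00000)

0.5254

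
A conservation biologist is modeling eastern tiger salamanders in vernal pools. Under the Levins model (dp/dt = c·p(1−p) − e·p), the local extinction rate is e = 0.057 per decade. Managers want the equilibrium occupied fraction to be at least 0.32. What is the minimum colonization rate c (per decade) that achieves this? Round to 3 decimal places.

p* = 1 − e/c ≥ 0.32 requires e/c ≤ 0.6800, i.e. c ≥ e/0.6800.
c_min = 0.057/0.6800 = 0.0838.

0.084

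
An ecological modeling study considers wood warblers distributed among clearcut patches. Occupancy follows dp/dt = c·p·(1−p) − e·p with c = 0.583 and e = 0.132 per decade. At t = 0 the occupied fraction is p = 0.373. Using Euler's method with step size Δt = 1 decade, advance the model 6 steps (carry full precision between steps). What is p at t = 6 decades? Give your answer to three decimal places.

0.738

Update rule: p ← p + [c·p·(1−p) − e·p]·Δt with Δt = 1.
step 1: Δp = +0.08711, p = 0.46011
step 2: Δp = +0.08409, p = 0.54420
step 3: Δp = +0.07278, p = 0.61698
step 4: Δp = +0.05633, p = 0.67331
step 5: Δp = +0.03936, p = 0.71267
step 6: Δp = +0.02531, p = 0.73798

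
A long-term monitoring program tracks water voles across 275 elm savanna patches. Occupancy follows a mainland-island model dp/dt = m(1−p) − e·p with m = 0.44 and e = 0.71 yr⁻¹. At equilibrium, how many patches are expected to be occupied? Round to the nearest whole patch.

p* = m/(m+e) = 0.44/1.1500 = 0.3826.
Expected occupied patches = N × p* = 275 × 0.3826 = 105.22 ≈ 105.

105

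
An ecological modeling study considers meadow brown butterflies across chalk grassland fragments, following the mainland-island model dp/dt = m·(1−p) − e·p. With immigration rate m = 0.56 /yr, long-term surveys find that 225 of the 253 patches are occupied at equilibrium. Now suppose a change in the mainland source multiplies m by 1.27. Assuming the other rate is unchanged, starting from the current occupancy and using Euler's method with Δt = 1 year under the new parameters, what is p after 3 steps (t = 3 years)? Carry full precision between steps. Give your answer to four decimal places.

0.9105

Observed p* = 225/253 = 0.88933.
Balance m(1−p*) = e·p* gives e = m(1−p*)/p* = 0.56×0.11067/0.88933 = 0.06969.
Starting from p₀ = 0.88933; update p ← p + (dp/dt)·Δt with the new parameters.
  1  |  dp/dt·Δt = +0.016734  |  p_1 = 0.906062
  2  |  dp/dt·Δt = +0.003667  |  p_2 = 0.909728
  3  |  dp/dt·Δt = +0.000803  |  p_3 = 0.910532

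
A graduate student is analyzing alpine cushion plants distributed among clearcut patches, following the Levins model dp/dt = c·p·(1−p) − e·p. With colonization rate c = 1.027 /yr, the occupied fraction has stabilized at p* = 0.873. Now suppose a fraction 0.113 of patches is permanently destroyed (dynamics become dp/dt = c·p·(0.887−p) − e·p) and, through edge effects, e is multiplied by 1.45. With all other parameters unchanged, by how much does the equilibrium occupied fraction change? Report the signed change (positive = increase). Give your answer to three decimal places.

-0.170

Balance c(1−p*) = e gives e = 1.027×(1 − 0.87300) = 0.13043.
New p* = 0.887 − e/c = 0.887 − 0.18912/1.02700 = 0.70285.
Δp* = 0.70285 − 0.87300 = -0.17015.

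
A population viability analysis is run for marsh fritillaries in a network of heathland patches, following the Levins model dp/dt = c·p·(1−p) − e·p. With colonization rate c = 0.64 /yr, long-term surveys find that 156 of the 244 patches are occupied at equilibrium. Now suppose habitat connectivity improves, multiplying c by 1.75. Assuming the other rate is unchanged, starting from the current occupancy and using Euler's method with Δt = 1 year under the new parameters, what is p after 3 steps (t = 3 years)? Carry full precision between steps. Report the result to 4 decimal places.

Observed p* = 156/244 = 0.63934.
Balance c(1−p*) = e gives e = 0.64×(1 − 0.63934) = 0.23082.
Starting from p₀ = 0.63934; update p ← p + (dp/dt)·Δt with the new parameters.
t = 1: p = 0.63934 + (+0.11068) = 0.75002
t = 2: p = 0.75002 + (+0.03687) = 0.78689
t = 3: p = 0.78689 + (+0.00619) = 0.79308

0.7931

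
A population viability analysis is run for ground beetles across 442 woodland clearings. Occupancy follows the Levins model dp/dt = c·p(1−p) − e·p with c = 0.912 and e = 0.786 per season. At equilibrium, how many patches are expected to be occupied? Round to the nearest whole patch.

61

p* = 1 − e/c = 1 − 0.786/0.912 = 0.1382.
Expected occupied patches = N × p* = 442 × 0.1382 = 61.07 ≈ 61.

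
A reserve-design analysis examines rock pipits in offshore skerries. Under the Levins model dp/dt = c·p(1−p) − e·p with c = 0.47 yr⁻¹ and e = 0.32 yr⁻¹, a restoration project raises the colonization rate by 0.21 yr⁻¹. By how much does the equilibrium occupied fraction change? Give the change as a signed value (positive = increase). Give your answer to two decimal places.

0.21

Before: p* = 1 − 0.32/0.47 = 0.3191.
After the change, c = 0.68, e = 0.32, so p* = 1 − 0.32/0.68 = 0.5294.
Δp* = 0.5294 − 0.3191 = +0.2103.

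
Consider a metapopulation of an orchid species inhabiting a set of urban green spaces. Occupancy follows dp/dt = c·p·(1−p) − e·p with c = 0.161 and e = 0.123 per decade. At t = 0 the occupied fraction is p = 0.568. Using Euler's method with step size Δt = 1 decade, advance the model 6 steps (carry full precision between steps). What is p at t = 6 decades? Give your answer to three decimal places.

Update rule: p ← p + [c·p·(1−p) − e·p]·Δt with Δt = 1.
step 1: Δp = -0.03036, p = 0.53764
step 2: Δp = -0.02611, p = 0.51153
step 3: Δp = -0.02269, p = 0.48884
step 4: Δp = -0.01990, p = 0.46895
step 5: Δp = -0.01759, p = 0.45136
step 6: Δp = -0.01565, p = 0.43571

0.436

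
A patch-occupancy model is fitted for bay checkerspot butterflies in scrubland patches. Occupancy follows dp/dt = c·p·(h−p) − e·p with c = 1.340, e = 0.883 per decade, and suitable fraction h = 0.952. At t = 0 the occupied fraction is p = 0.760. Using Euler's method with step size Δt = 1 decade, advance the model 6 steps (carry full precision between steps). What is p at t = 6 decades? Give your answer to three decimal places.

0.292

Update rule: p ← p + [c·p·(h−p) − e·p]·Δt with Δt = 1.
t = 1: p = 0.76000 + (-0.47555) = 0.28445
t = 2: p = 0.28445 + (+0.00327) = 0.28773
t = 3: p = 0.28773 + (+0.00205) = 0.28978
t = 4: p = 0.28978 + (+0.00127) = 0.29105
t = 5: p = 0.29105 + (+0.00078) = 0.29183
t = 6: p = 0.29183 + (+0.00048) = 0.29230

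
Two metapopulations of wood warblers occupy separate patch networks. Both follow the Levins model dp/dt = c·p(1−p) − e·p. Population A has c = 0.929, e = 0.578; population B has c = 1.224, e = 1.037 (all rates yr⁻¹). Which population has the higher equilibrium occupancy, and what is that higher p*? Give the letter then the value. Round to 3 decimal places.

A: p*_A = 1 − 0.578/0.929 = 0.3778.
B: p*_B = 1 − 1.037/1.224 = 0.1528.
A is higher at 0.3778.

A, 0.378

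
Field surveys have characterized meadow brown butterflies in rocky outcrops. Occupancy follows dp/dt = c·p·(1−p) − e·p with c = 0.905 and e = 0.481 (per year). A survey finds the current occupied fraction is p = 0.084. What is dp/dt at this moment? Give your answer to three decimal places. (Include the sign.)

0.029

Colonization term: c·p·(1−p) = 0.905×0.084×0.9160 = 0.06963.
Extinction term: e·p = 0.04040.
dp/dt = 0.06963 − 0.04040 = 0.02923.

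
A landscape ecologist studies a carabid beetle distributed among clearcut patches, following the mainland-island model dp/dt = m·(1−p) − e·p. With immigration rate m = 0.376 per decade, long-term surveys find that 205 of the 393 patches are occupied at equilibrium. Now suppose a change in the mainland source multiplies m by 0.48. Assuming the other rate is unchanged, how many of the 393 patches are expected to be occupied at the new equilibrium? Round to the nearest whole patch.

Observed p* = 205/393 = 0.52163.
Balance m(1−p*) = e·p* gives e = m(1−p*)/p* = 0.376×0.47837/0.52163 = 0.34482.
New p* = m/(m+e) = 0.18048/(0.18048+0.34482) = 0.34358.
Expected occupied = 393 × 0.34358 = 135.03 ≈ 135.

135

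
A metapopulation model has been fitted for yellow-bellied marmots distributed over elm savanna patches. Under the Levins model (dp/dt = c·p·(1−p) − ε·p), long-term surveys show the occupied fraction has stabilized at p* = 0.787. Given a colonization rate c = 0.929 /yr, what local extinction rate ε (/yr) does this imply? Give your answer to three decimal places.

At equilibrium c(1−p*) = ε.
ε = 0.929 × (1 − 0.787) = 0.929 × 0.2130 = 0.1979.

0.198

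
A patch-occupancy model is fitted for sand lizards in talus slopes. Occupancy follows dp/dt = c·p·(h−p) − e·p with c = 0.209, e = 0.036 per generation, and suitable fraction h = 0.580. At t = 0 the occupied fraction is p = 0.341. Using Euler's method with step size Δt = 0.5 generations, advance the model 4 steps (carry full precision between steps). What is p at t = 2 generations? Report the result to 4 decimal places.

Update rule: p ← p + [c·p·(h−p) − e·p]·Δt with Δt = 0.5.
t = 0.5: p = 0.34100 + (+0.00238) = 0.34338
t = 1: p = 0.34338 + (+0.00231) = 0.34569
t = 1.5: p = 0.34569 + (+0.00224) = 0.34793
t = 2: p = 0.34793 + (+0.00218) = 0.35011

0.3501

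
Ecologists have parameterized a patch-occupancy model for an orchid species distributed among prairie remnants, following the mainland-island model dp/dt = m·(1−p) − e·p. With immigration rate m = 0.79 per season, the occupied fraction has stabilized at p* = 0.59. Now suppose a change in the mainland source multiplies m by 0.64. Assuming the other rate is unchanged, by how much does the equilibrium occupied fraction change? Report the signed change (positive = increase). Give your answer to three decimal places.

Balance m(1−p*) = e·p* gives e = m(1−p*)/p* = 0.79×0.41000/0.59000 = 0.54898.
New p* = m/(m+e) = 0.50560/(0.50560+0.54898) = 0.47943.
Δp* = 0.47943 − 0.59000 = -0.11057.

-0.111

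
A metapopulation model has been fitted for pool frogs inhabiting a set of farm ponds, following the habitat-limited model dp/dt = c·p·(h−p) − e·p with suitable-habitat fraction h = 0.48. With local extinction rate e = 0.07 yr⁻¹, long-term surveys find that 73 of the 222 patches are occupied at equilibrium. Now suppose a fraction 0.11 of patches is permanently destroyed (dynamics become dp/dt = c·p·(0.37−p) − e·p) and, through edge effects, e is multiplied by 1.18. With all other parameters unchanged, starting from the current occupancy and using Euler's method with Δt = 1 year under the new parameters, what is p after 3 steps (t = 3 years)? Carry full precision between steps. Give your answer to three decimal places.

0.278

Observed p* = 73/222 = 0.32883.
Balance c(h−p*) = e gives c = e/(0.48 − 0.32883) = 0.07/0.15117 = 0.46305.
Starting from p₀ = 0.32883; update p ← p + (dp/dt)·Δt with the new parameters.
p: 0.32883 → 0.30794  (Δp = -0.02089)
p: 0.30794 → 0.29135  (Δp = -0.01659)
p: 0.29135 → 0.27790  (Δp = -0.01345)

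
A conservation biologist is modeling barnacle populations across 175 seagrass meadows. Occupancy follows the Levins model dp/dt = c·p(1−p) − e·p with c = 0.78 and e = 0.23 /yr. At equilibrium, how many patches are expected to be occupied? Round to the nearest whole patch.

123

p* = 1 − e/c = 1 − 0.23/0.78 = 0.7051.
Expected occupied patches = N × p* = 175 × 0.7051 = 123.40 ≈ 123.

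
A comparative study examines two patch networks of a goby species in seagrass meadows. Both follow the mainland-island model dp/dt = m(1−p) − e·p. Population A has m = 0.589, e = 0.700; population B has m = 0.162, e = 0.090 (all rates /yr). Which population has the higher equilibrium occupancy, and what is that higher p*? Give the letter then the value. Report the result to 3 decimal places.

B, 0.643

A: p*_A = m/(m+e) = 0.589/1.2890 = 0.4569.
B: p*_B = 0.162/0.2520 = 0.6429.
B is higher at 0.6429.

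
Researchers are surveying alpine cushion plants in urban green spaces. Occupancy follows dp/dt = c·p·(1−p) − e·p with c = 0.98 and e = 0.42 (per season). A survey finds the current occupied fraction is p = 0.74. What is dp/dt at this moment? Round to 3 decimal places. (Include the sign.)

-0.122

Colonization term: c·p·(1−p) = 0.98×0.74×0.2600 = 0.18855.
Extinction term: e·p = 0.31080.
dp/dt = 0.18855 − 0.31080 = -0.12225.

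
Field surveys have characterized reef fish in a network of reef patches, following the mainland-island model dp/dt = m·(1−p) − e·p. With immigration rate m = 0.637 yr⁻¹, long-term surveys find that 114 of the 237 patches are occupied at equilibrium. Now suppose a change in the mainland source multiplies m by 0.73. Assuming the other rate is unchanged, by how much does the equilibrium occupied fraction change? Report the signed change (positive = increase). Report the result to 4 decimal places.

Observed p* = 114/237 = 0.48101.
Balance m(1−p*) = e·p* gives e = m(1−p*)/p* = 0.637×0.51899/0.48101 = 0.68730.
New p* = m/(m+e) = 0.46501/(0.46501+0.68730) = 0.40355.
Δp* = 0.40355 − 0.48101 = -0.07746.

-0.0775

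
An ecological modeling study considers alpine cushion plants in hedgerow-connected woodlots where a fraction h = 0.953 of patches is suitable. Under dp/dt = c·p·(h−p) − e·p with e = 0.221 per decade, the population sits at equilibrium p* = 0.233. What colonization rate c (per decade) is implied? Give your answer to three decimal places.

At equilibrium c(h−p*) = e, so c = e/(h−p*).
c = 0.221/(0.953 − 0.233) = 0.221/0.7200 = 0.3069.

0.307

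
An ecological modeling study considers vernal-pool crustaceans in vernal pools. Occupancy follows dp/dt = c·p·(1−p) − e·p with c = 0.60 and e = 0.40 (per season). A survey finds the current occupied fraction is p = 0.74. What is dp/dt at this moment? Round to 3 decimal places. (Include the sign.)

-0.181

Colonization term: c·p·(1−p) = 0.60×0.74×0.2600 = 0.11544.
Extinction term: e·p = 0.29600.
dp/dt = 0.11544 − 0.29600 = -0.18056.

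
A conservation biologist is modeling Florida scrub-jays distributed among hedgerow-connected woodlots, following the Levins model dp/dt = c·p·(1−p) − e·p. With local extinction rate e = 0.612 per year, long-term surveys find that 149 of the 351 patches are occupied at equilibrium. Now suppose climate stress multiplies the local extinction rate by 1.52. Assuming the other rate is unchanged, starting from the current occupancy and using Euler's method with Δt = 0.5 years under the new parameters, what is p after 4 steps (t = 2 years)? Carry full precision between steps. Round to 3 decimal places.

0.258

Observed p* = 149/351 = 0.42450.
Balance c(1−p*) = e gives c = e/(1 − 0.42450) = 0.612/0.57550 = 1.06343.
Starting from p₀ = 0.42450; update p ← p + (dp/dt)·Δt with the new parameters.
  1  |  dp/dt·Δt = -0.067547  |  p_1 = 0.356955
  2  |  dp/dt·Δt = -0.043978  |  p_2 = 0.312976
  3  |  dp/dt·Δt = -0.031241  |  p_3 = 0.281735
  4  |  dp/dt·Δt = -0.023443  |  p_4 = 0.258292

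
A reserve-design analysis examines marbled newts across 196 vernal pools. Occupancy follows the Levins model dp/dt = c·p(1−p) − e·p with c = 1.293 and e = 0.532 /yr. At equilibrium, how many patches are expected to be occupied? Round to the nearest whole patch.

p* = 1 − e/c = 1 − 0.532/1.293 = 0.5886.
Expected occupied patches = N × p* = 196 × 0.5886 = 115.36 ≈ 115.

115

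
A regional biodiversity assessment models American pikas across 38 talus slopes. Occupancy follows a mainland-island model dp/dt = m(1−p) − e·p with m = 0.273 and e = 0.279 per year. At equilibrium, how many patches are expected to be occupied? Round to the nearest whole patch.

p* = m/(m+e) = 0.273/0.5520 = 0.4946.
Expected occupied patches = N × p* = 38 × 0.4946 = 18.79 ≈ 19.

19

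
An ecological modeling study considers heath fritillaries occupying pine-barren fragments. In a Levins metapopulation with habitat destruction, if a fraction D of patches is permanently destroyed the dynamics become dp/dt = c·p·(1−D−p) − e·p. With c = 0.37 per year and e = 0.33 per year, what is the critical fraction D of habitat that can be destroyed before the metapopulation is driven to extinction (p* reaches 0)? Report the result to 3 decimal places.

0.108

The nontrivial equilibrium is p* = (1−D) − e/c; extinction occurs when this hits zero.
So D_crit = 1 − e/c = 1 − 0.33/0.37 = 1 − 0.8919 = 0.1081.
This equals the undisturbed p*, a classic result of Lande's extension.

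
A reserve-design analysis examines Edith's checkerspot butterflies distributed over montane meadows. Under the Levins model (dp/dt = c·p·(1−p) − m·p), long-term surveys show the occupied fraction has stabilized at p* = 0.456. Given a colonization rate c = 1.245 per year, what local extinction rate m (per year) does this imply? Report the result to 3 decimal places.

0.677

At equilibrium c(1−p*) = m.
m = 1.245 × (1 − 0.456) = 1.245 × 0.5440 = 0.6773.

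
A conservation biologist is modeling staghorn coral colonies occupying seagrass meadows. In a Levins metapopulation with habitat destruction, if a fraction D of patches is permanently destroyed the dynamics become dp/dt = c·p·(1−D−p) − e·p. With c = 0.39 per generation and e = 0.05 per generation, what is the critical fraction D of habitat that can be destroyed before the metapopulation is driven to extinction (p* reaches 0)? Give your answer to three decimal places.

0.872

The nontrivial equilibrium is p* = (1−D) − e/c; extinction occurs when this hits zero.
So D_crit = 1 − e/c = 1 − 0.05/0.39 = 1 − 0.1282 = 0.8718.
This equals the undisturbed p*, a classic result of Lande's extension.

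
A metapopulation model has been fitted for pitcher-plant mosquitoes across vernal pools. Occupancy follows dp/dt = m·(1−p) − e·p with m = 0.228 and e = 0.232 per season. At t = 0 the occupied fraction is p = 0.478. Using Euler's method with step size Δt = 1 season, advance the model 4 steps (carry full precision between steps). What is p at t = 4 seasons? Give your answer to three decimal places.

Update rule: p ← p + [m·(1−p) − e·p]·Δt with Δt = 1.
  1  |  dp/dt·Δt = +0.008120  |  p_1 = 0.486120
  2  |  dp/dt·Δt = +0.004385  |  p_2 = 0.490505
  3  |  dp/dt·Δt = +0.002368  |  p_3 = 0.492873
  4  |  dp/dt·Δt = +0.001279  |  p_4 = 0.494151

0.494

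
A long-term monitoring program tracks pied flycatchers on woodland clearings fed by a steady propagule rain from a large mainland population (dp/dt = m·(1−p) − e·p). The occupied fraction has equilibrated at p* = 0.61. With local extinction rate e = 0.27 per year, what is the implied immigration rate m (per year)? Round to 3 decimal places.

0.422

At equilibrium m(1−p*) = e·p*, so m = e·p*/(1−p*).
m = 0.27 × 0.61 / 0.3900 = 0.1647/0.3900 = 0.4223.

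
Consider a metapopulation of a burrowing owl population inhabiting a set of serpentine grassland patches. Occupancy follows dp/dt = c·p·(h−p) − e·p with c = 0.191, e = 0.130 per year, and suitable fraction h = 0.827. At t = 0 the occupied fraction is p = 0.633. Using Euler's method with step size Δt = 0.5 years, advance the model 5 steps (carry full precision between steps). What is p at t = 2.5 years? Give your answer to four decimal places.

Update rule: p ← p + [c·p·(h−p) − e·p]·Δt with Δt = 0.5.
t = 0.5: p = 0.63300 + (-0.02942) = 0.60358
t = 1: p = 0.60358 + (-0.02635) = 0.57723
t = 1.5: p = 0.57723 + (-0.02375) = 0.55348
t = 2: p = 0.55348 + (-0.02152) = 0.53196
t = 2.5: p = 0.53196 + (-0.01959) = 0.51237

0.5124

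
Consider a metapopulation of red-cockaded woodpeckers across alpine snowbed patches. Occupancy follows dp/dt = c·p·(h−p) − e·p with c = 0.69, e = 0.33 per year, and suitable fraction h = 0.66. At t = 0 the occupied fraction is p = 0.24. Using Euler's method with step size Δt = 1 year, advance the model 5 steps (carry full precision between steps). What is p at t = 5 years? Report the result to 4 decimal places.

0.2069

Update rule: p ← p + [c·p·(h−p) − e·p]·Δt with Δt = 1.
  1  |  dp/dt·Δt = -0.009648  |  p_1 = 0.230352
  2  |  dp/dt·Δt = -0.007727  |  p_2 = 0.222625
  3  |  dp/dt·Δt = -0.006281  |  p_3 = 0.216345
  4  |  dp/dt·Δt = -0.005166  |  p_4 = 0.211179
  5  |  dp/dt·Δt = -0.004290  |  p_5 = 0.206889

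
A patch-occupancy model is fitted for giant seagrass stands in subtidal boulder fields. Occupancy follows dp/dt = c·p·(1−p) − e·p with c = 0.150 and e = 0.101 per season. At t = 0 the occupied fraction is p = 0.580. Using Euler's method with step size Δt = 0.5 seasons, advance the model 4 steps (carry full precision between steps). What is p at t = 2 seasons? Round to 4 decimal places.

Update rule: p ← p + [c·p·(1−p) − e·p]·Δt with Δt = 0.5.
step 1: Δp = -0.01102, p = 0.56898
step 2: Δp = -0.01034, p = 0.55864
step 3: Δp = -0.00972, p = 0.54892
step 4: Δp = -0.00915, p = 0.53977

0.5398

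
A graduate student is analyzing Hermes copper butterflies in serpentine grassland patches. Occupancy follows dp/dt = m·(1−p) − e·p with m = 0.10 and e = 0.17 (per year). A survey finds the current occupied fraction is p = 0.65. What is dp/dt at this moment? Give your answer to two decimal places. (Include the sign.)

Colonization term: m·(1−p) = 0.10×0.3500 = 0.03500.
Extinction term: e·p = 0.11050.
dp/dt = 0.03500 − 0.11050 = -0.07550.

-0.08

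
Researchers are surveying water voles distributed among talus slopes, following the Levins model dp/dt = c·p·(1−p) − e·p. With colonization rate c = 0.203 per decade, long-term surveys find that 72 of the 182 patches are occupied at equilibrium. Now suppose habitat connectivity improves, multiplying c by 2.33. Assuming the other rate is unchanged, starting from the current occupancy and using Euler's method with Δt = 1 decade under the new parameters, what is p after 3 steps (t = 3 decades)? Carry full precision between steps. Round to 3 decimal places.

Observed p* = 72/182 = 0.39560.
Balance c(1−p*) = e gives e = 0.203×(1 − 0.39560) = 0.12269.
Starting from p₀ = 0.39560; update p ← p + (dp/dt)·Δt with the new parameters.
step 1: Δp = +0.06456, p = 0.46016
step 2: Δp = +0.06104, p = 0.52120
step 3: Δp = +0.05409, p = 0.57529

0.575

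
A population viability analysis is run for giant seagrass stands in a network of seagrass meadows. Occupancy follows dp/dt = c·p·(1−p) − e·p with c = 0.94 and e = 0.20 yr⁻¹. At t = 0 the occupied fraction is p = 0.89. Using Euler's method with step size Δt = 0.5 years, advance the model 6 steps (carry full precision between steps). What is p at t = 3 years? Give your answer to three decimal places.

0.793

Update rule: p ← p + [c·p·(1−p) − e·p]·Δt with Δt = 0.5.
p: 0.89000 → 0.84701  (Δp = -0.04299)
p: 0.84701 → 0.82322  (Δp = -0.02380)
p: 0.82322 → 0.80929  (Δp = -0.01392)
p: 0.80929 → 0.80090  (Δp = -0.00839)
p: 0.80090 → 0.79576  (Δp = -0.00515)
p: 0.79576 → 0.79257  (Δp = -0.00319)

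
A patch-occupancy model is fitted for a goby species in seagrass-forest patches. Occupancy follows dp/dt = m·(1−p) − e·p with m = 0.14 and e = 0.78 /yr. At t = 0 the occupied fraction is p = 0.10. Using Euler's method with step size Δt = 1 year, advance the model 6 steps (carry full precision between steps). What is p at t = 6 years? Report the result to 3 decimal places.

Update rule: p ← p + [m·(1−p) − e·p]·Δt with Δt = 1.
step 1: Δp = +0.04800, p = 0.14800
step 2: Δp = +0.00384, p = 0.15184
step 3: Δp = +0.00031, p = 0.15215
step 4: Δp = +0.00002, p = 0.15217
step 5: Δp = +0.00000, p = 0.15217
step 6: Δp = +0.00000, p = 0.15217

0.152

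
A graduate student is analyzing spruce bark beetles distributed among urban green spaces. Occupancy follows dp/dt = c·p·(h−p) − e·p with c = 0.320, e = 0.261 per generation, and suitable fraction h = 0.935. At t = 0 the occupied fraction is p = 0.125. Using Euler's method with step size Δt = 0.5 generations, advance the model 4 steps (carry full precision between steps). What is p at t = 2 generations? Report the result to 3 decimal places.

Update rule: p ← p + [c·p·(h−p) − e·p]·Δt with Δt = 0.5.
  1  |  dp/dt·Δt = -0.000112  |  p_1 = 0.124887
  2  |  dp/dt·Δt = -0.000110  |  p_2 = 0.124777
  3  |  dp/dt·Δt = -0.000108  |  p_3 = 0.124669
  4  |  dp/dt·Δt = -0.000106  |  p_4 = 0.124564

0.125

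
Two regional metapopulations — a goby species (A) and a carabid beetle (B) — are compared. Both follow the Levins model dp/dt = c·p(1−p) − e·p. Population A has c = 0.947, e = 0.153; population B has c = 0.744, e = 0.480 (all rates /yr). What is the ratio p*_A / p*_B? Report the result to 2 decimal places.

A: p*_A = 1 − 0.153/0.947 = 0.8384.
B: p*_B = 1 − 0.480/0.744 = 0.3548.
p*_A / p*_B = 0.8384/0.3548 = 2.3629.

2.36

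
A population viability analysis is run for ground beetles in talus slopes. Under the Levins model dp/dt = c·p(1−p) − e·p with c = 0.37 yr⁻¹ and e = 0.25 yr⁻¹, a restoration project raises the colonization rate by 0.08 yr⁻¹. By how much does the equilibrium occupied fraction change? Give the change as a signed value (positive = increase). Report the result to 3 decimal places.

0.120

Before: p* = 1 − 0.25/0.37 = 0.3243.
After the change, c = 0.45, e = 0.25, so p* = 1 − 0.25/0.45 = 0.4444.
Δp* = 0.4444 − 0.3243 = +0.1201.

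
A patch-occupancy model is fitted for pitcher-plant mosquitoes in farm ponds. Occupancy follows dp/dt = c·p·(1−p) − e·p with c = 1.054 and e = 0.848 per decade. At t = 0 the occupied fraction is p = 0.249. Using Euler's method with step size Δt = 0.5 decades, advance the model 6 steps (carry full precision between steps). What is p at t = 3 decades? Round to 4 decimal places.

0.2197

Update rule: p ← p + [c·p·(1−p) − e·p]·Δt with Δt = 0.5.
p: 0.24900 → 0.24197  (Δp = -0.00703)
p: 0.24197 → 0.23604  (Δp = -0.00593)
p: 0.23604 → 0.23099  (Δp = -0.00505)
p: 0.23099 → 0.22666  (Δp = -0.00433)
p: 0.22666 → 0.22293  (Δp = -0.00373)
p: 0.22293 → 0.21970  (Δp = -0.00323)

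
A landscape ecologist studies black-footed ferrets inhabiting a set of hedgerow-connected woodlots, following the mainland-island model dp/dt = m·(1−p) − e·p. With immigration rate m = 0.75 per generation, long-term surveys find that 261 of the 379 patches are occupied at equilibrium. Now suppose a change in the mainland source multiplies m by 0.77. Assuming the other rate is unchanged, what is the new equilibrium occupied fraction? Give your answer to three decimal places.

Observed p* = 261/379 = 0.68865.
Balance m(1−p*) = e·p* gives e = m(1−p*)/p* = 0.75×0.31135/0.68865 = 0.33909.
New p* = m/(m+e) = 0.57750/(0.57750+0.33909) = 0.63005.

0.630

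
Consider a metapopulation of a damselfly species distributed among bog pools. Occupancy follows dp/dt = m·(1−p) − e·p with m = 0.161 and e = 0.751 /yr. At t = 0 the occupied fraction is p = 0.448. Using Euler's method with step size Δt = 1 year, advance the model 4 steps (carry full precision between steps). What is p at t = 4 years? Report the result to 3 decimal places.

0.177

Update rule: p ← p + [m·(1−p) − e·p]·Δt with Δt = 1.
p: 0.44800 → 0.20042  (Δp = -0.24758)
p: 0.20042 → 0.17864  (Δp = -0.02179)
p: 0.17864 → 0.17672  (Δp = -0.00192)
p: 0.17672 → 0.17655  (Δp = -0.00017)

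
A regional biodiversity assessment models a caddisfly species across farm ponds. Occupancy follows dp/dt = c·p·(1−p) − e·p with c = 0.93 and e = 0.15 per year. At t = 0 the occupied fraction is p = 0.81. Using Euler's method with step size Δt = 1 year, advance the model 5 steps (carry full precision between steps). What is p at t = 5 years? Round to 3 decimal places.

0.839

Update rule: p ← p + [c·p·(1−p) − e·p]·Δt with Δt = 1.
p: 0.81000 → 0.83163  (Δp = +0.02163)
p: 0.83163 → 0.83710  (Δp = +0.00548)
p: 0.83710 → 0.83835  (Δp = +0.00125)
p: 0.83835 → 0.83863  (Δp = +0.00028)
p: 0.83863 → 0.83869  (Δp = +0.00006)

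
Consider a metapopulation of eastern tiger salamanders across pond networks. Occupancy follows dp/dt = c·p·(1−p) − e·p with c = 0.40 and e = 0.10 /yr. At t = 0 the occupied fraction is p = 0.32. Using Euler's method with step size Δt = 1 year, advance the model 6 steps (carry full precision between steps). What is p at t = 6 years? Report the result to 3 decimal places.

Update rule: p ← p + [c·p·(1−p) − e·p]·Δt with Δt = 1.
  1  |  dp/dt·Δt = +0.055040  |  p_1 = 0.375040
  2  |  dp/dt·Δt = +0.056250  |  p_2 = 0.431290
  3  |  dp/dt·Δt = +0.054983  |  p_3 = 0.486273
  4  |  dp/dt·Δt = +0.051297  |  p_4 = 0.537570
  5  |  dp/dt·Δt = +0.045678  |  p_5 = 0.583248
  6  |  dp/dt·Δt = +0.038903  |  p_6 = 0.622151

0.622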